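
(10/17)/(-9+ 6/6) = -5/68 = -0.07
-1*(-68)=68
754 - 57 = 697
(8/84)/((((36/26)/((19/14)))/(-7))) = -247/378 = -0.65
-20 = -20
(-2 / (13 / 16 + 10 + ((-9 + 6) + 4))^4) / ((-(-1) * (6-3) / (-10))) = 1310720 / 3827969523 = 0.00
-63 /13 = -4.85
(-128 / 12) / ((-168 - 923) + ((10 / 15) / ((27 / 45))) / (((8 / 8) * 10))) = 48 / 4909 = 0.01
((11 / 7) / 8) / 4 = 11 / 224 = 0.05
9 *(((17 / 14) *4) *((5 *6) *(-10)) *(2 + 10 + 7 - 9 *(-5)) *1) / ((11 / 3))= -17625600 / 77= -228903.90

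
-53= -53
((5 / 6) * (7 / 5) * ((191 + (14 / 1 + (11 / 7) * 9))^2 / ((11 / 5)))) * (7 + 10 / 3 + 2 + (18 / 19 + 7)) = 6800620840 / 13167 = 516489.77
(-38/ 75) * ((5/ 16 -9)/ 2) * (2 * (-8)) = -2641/ 75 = -35.21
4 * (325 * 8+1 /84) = 218401 /21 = 10400.05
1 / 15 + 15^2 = 3376 / 15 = 225.07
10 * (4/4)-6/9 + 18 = 82/3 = 27.33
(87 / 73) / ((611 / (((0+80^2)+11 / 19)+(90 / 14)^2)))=521775018 / 41525393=12.57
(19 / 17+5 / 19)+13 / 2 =5091 / 646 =7.88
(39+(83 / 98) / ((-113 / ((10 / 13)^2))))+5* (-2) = 29.00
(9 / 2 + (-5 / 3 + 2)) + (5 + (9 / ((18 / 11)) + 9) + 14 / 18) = 226 / 9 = 25.11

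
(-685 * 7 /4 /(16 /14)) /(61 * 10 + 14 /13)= -436345 /254208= -1.72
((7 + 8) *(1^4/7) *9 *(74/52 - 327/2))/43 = -945/13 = -72.69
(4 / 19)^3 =64 / 6859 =0.01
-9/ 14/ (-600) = 3/ 2800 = 0.00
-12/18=-2/3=-0.67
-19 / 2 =-9.50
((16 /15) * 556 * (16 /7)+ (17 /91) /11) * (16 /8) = 40708606 /15015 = 2711.20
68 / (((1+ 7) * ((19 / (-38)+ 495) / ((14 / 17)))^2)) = 392 / 16628057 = 0.00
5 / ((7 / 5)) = 25 / 7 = 3.57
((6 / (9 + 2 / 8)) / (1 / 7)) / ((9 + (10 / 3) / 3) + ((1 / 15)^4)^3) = 0.45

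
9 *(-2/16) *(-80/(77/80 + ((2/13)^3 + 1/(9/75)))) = 47455200/4903427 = 9.68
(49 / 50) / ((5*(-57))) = -49 / 14250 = -0.00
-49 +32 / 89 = -4329 / 89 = -48.64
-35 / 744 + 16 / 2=5917 / 744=7.95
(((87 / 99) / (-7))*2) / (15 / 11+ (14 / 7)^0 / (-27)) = -261 / 1379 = -0.19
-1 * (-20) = 20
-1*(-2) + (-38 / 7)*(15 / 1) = -556 / 7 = -79.43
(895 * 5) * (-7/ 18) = -31325/ 18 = -1740.28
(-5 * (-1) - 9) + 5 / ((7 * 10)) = -55 / 14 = -3.93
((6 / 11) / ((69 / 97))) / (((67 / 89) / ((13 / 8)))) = 112229 / 67804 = 1.66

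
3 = 3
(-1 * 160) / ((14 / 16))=-1280 / 7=-182.86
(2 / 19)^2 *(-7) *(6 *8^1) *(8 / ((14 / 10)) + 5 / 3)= -9920 / 361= -27.48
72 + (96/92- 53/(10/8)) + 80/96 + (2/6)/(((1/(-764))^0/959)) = 80763/230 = 351.14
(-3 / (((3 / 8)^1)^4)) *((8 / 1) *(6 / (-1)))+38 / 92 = 3014827 / 414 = 7282.19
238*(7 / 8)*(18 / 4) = 7497 / 8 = 937.12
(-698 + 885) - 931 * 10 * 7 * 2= -130153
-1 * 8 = -8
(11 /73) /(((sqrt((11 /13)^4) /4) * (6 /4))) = 1352 /2409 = 0.56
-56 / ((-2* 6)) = 14 / 3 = 4.67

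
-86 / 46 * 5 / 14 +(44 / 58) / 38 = -114923 / 177422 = -0.65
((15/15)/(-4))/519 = -1/2076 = -0.00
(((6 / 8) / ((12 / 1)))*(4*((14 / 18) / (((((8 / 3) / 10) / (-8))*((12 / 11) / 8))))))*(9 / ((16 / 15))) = -360.94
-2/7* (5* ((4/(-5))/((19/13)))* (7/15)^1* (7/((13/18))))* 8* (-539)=-1448832/95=-15250.86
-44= -44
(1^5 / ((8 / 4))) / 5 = 1 / 10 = 0.10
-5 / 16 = -0.31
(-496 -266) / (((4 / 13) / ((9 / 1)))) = -44577 / 2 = -22288.50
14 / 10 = 7 / 5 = 1.40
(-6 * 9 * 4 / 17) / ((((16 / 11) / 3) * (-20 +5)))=297 / 170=1.75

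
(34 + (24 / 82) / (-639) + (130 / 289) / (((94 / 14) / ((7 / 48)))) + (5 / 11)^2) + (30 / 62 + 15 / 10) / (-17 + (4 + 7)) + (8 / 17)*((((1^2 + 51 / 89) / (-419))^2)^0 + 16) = 149093125805275 / 3559559132712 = 41.89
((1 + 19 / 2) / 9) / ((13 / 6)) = 0.54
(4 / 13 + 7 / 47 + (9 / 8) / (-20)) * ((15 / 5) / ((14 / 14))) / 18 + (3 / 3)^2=208567 / 195520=1.07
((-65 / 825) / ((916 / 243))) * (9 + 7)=-4212 / 12595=-0.33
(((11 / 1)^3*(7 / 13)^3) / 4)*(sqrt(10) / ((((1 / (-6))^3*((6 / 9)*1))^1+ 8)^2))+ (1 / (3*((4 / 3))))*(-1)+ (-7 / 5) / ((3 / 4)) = -127 / 60+ 11981252052*sqrt(10) / 14749078357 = 0.45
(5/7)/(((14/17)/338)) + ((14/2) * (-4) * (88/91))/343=1306863/4459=293.08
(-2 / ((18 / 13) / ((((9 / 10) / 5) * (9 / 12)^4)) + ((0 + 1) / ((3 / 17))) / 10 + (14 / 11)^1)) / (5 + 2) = -231660 / 21203399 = -0.01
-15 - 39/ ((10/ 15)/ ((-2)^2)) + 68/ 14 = -1709/ 7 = -244.14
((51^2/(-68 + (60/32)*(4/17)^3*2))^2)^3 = 4354343618792724822140614860742365577331409/1384399557414943528269327543341056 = 3145293998.02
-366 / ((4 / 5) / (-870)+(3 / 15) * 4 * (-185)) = 398025 / 160951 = 2.47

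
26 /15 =1.73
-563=-563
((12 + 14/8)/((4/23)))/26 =1265/416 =3.04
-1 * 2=-2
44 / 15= 2.93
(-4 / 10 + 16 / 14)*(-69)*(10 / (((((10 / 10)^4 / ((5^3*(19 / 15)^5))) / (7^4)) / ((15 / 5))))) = -1015765140572 / 675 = -1504837245.29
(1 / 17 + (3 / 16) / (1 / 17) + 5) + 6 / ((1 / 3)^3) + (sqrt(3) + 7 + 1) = sqrt(3) + 48483 / 272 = 179.98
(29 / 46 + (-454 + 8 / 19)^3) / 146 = -29442677232561 / 46065044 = -639154.44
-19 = -19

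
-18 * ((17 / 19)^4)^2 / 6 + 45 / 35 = 6361161108 / 118884941287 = 0.05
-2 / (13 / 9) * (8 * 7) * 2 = -2016 / 13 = -155.08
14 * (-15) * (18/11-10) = 19320/11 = 1756.36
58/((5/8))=464/5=92.80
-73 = -73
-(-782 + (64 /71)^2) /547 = 3937966 /2757427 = 1.43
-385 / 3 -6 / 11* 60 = -5315 / 33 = -161.06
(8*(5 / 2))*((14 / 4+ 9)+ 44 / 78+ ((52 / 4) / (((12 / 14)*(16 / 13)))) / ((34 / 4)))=256605 / 884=290.28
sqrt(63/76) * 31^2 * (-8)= -6999.66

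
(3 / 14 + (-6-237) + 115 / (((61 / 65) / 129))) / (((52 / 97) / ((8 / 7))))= 1289373567 / 38857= 33182.53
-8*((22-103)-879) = 7680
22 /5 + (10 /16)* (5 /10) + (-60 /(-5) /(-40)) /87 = 2185 /464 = 4.71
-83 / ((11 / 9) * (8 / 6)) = -2241 / 44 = -50.93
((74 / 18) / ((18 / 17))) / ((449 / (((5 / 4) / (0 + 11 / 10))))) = 15725 / 1600236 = 0.01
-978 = -978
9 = 9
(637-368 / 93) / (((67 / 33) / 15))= 9714045 / 2077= 4676.96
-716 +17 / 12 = -8575 / 12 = -714.58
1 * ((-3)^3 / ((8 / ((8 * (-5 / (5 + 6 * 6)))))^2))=-675 / 1681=-0.40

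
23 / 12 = 1.92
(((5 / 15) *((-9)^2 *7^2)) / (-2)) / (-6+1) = 1323 / 10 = 132.30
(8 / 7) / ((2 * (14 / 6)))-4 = -184 / 49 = -3.76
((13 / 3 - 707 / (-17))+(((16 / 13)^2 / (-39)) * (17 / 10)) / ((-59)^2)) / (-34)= -1.35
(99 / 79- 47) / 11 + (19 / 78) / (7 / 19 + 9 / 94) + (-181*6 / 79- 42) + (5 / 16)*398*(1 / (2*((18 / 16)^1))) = -691670315 / 168573834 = -4.10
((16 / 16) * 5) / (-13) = -5 / 13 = -0.38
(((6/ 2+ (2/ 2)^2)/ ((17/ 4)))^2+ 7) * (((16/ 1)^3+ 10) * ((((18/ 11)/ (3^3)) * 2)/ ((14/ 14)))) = 37430296/ 9537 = 3924.75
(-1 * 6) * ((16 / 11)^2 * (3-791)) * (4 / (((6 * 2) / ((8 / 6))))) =4445.80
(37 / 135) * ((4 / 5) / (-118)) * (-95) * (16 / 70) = 11248 / 278775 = 0.04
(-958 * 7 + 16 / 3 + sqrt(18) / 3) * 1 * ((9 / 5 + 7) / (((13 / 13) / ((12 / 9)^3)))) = -56607232 / 405 + 2816 * sqrt(2) / 135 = -139741.44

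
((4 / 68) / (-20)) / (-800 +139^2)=-1 / 6297140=-0.00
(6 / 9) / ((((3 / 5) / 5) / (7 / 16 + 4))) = 1775 / 72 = 24.65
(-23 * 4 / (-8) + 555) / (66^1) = 8.58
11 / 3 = 3.67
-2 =-2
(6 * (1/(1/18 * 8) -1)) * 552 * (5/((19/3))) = 62100/19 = 3268.42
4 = 4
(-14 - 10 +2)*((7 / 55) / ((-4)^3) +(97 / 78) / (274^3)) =701958029 / 16045242720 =0.04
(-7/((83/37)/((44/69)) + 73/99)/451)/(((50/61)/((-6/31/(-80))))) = -426573/39621518500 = -0.00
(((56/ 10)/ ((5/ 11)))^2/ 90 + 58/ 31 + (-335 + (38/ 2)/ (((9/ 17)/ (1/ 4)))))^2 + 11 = 140543708661939361/ 1351406250000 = 103998.12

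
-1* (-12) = 12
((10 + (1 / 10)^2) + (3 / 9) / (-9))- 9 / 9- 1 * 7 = 1.97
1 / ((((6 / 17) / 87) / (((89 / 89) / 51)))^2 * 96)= 841 / 3456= 0.24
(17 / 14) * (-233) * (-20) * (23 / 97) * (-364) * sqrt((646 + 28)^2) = -31929779440 / 97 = -329172983.92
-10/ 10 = -1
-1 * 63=-63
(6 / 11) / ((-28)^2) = 0.00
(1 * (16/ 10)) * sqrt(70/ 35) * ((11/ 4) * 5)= 22 * sqrt(2)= 31.11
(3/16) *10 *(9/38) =135/304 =0.44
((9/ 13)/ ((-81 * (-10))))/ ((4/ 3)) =1/ 1560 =0.00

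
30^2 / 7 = 900 / 7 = 128.57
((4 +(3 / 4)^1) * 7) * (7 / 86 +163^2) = 303897153 / 344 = 883421.96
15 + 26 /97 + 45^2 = 197906 /97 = 2040.27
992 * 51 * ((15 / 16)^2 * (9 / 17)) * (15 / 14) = 2824875 / 112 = 25222.10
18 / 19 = 0.95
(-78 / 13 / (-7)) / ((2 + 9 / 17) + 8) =102 / 1253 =0.08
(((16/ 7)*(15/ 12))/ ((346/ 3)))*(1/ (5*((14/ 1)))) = 3/ 8477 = 0.00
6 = 6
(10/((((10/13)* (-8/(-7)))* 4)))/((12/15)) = 455/128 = 3.55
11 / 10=1.10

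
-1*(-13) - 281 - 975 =-1243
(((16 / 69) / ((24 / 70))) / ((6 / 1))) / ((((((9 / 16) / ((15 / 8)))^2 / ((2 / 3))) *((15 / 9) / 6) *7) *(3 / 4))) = 3200 / 5589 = 0.57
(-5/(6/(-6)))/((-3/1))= -5/3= -1.67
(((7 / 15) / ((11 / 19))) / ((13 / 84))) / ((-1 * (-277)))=3724 / 198055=0.02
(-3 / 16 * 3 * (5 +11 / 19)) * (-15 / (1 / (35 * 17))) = 4257225 / 152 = 28008.06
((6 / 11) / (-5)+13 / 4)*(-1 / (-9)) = 691 / 1980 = 0.35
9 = 9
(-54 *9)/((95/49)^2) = -1166886/9025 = -129.29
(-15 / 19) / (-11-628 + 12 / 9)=45 / 36347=0.00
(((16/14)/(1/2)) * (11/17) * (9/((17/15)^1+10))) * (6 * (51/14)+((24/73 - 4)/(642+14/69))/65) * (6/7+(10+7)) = 2388601552293000/5118669512047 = 466.65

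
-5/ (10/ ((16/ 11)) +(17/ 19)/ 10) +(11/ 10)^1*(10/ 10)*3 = 136669/ 52930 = 2.58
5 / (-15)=-1 / 3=-0.33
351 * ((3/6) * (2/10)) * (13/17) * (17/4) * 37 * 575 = 19415565/8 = 2426945.62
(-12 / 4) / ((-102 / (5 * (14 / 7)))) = 5 / 17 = 0.29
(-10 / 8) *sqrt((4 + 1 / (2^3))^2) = -165 / 32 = -5.16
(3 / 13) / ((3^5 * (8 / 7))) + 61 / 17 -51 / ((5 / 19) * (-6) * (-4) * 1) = -803027 / 179010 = -4.49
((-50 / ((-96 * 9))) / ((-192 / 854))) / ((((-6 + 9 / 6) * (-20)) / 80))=-10675 / 46656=-0.23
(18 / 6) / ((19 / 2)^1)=6 / 19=0.32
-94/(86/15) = -705/43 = -16.40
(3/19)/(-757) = -3/14383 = -0.00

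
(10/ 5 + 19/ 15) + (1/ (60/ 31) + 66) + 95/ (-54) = 36733/ 540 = 68.02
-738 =-738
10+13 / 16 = 173 / 16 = 10.81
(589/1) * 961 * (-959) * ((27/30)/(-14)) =697913757/20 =34895687.85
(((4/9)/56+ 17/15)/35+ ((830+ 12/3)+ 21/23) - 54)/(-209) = -396056587/105994350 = -3.74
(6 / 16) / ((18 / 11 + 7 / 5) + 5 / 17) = 935 / 8304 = 0.11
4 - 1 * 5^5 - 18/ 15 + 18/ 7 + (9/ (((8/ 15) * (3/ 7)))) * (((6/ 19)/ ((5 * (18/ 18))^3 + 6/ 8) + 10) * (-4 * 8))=-5259195559/ 334495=-15722.79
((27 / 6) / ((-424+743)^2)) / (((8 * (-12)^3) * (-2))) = 1 / 625219584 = 0.00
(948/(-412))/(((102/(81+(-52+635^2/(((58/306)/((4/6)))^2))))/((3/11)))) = -994257017493/32397002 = -30689.78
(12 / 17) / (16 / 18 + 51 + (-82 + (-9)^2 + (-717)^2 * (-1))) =-108 / 78647831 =-0.00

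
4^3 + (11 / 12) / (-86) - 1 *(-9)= 72.99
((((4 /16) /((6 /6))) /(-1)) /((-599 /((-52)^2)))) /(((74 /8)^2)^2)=173056 /1122622439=0.00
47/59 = 0.80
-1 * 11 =-11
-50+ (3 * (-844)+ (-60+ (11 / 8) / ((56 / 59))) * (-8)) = -118361 / 56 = -2113.59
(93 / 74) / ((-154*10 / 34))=-0.03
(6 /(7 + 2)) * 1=2 /3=0.67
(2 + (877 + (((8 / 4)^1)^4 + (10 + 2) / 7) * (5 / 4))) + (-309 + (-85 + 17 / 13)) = 46269 / 91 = 508.45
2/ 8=1/ 4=0.25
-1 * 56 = -56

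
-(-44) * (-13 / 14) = -286 / 7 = -40.86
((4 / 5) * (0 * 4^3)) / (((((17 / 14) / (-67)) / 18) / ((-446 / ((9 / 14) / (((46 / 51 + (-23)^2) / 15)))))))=0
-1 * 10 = -10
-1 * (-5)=5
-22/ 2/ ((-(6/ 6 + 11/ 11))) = 5.50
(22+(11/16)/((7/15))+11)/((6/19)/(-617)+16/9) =407362527/21001568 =19.40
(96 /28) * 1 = 24 /7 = 3.43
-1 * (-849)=849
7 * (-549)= -3843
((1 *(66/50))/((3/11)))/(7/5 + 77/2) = 242/1995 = 0.12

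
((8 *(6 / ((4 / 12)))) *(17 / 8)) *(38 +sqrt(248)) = 612 *sqrt(62) +11628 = 16446.89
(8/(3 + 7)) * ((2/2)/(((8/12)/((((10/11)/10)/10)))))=3/275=0.01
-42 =-42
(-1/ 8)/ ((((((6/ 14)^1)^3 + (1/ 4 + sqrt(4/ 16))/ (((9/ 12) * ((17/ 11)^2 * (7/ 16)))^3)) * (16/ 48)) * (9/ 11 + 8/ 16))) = -351274041657/ 2021158330244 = -0.17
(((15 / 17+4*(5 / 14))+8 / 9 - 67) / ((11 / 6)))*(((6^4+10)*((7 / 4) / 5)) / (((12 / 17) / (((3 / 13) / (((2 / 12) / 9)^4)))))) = -6323367036024 / 143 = -44219349902.27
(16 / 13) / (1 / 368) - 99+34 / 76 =175059 / 494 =354.37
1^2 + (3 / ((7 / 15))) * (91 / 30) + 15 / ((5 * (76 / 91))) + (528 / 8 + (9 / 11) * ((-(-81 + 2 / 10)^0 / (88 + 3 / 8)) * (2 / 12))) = 53248207 / 591052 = 90.09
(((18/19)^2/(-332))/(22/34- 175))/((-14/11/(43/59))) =-217107/24452444744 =-0.00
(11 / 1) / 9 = 11 / 9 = 1.22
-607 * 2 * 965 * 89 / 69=-104264390 / 69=-1511078.12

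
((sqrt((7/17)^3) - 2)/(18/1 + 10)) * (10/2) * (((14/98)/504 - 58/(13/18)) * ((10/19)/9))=92080475/54899208 - 92080475 * sqrt(119)/4533106032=1.46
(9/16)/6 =3/32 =0.09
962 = 962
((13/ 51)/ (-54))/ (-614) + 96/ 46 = 81166187/ 38891988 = 2.09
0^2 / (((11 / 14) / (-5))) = 0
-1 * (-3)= 3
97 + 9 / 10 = 97.90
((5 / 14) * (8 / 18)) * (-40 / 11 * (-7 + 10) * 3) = -400 / 77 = -5.19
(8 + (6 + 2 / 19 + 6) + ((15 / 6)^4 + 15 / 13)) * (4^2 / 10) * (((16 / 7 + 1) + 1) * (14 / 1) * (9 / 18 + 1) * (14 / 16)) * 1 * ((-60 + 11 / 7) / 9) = -97501919 / 1976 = -49343.08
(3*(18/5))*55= 594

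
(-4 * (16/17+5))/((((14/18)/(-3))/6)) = 65448/119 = 549.98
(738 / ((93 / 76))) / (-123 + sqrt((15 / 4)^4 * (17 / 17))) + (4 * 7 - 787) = -13770061 / 18011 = -764.54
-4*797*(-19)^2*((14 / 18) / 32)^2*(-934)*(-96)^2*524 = 27599407441312 / 9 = 3066600826812.44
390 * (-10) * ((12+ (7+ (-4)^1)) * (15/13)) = -67500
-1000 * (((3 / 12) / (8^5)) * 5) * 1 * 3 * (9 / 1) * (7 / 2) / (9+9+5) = -118125 / 753664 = -0.16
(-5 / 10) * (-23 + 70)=-47 / 2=-23.50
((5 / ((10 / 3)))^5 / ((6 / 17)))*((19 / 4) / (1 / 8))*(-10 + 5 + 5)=0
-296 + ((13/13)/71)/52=-296.00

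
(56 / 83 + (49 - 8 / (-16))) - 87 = -36.83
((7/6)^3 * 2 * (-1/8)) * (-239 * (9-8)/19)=4.99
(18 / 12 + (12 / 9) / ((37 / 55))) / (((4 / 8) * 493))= 773 / 54723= 0.01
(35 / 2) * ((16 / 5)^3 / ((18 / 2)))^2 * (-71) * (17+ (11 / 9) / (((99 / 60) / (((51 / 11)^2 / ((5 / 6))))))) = -18214964690944 / 30628125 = -594713.67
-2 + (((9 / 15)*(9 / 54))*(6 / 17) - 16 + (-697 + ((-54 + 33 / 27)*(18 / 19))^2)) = 151728 / 85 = 1785.04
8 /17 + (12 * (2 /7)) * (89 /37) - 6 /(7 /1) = 34610 /4403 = 7.86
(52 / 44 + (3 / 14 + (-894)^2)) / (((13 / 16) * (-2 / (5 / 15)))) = -492330236 / 3003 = -163946.13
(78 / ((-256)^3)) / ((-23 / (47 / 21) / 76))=11609 / 337641472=0.00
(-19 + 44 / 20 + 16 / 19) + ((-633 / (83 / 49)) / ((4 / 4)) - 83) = -472.66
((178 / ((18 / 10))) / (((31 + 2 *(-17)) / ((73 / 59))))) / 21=-64970 / 33453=-1.94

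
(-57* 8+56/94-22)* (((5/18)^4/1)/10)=-1402375/4933872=-0.28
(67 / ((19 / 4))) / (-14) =-134 / 133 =-1.01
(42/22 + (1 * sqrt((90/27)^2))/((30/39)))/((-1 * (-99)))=206/3267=0.06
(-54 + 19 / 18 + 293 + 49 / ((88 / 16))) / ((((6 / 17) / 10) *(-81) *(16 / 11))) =-4190075 / 69984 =-59.87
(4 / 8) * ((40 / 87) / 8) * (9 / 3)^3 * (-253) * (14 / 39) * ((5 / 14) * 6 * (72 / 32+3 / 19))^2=-28595419875 / 15242864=-1875.99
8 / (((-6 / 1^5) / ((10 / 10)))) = -4 / 3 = -1.33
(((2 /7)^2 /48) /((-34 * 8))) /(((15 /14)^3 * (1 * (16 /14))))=-49 /11016000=-0.00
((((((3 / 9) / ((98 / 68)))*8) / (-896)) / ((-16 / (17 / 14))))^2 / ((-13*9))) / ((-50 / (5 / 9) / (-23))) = -1920983 / 35804295382302720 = -0.00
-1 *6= -6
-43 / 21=-2.05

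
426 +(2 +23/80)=34263/80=428.29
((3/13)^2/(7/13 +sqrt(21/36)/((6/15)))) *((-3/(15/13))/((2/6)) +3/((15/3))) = 15552/252785 - 1296 *sqrt(21)/27223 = -0.16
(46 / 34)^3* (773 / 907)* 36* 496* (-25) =-4198432622400 / 4456091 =-942178.39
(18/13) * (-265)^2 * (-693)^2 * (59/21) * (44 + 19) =107449398475650/13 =8265338344280.77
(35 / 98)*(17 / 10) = 17 / 28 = 0.61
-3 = -3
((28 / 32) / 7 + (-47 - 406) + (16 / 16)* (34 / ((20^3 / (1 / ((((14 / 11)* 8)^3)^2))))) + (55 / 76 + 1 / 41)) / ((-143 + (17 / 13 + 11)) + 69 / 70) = 36150083826838812709801 / 10370769710128667033600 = 3.49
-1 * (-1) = 1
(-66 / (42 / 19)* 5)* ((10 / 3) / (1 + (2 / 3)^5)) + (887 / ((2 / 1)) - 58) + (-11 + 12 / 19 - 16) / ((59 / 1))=-857853 / 15694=-54.66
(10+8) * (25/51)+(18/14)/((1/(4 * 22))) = 14514/119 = 121.97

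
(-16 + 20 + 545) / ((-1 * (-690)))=183 / 230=0.80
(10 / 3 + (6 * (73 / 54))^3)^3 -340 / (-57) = 1139652702746816257 / 7360989291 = 154823306.72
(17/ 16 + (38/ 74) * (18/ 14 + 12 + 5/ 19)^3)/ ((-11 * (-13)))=93701270395/ 10482359888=8.94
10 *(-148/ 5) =-296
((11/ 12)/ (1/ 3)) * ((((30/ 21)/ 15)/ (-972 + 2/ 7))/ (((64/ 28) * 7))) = -11/ 652992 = -0.00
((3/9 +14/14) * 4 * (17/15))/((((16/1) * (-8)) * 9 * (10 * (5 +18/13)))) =-0.00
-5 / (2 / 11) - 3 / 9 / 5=-827 / 30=-27.57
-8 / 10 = -0.80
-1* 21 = -21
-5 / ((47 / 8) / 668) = -26720 / 47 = -568.51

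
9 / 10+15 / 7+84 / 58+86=183697 / 2030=90.49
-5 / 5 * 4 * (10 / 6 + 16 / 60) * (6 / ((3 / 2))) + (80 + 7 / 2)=1577 / 30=52.57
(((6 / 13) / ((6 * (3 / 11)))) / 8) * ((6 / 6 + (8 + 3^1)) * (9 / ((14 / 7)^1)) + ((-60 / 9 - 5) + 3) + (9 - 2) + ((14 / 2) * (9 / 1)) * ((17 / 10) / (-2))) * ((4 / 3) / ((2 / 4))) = -803 / 7020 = -0.11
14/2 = 7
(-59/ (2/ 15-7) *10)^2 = 78322500/ 10609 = 7382.65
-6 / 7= -0.86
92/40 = 23/10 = 2.30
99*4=396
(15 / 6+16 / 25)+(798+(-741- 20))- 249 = -10443 / 50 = -208.86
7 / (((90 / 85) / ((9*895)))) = 106505 / 2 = 53252.50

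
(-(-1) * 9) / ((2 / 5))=45 / 2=22.50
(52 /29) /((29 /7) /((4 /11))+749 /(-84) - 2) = 546 /145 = 3.77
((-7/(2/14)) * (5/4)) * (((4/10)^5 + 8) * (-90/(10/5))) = 2759778/125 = 22078.22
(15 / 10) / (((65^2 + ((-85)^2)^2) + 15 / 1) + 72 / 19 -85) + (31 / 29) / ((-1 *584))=-960879218 / 524958254591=-0.00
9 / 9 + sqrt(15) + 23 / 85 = 108 / 85 + sqrt(15) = 5.14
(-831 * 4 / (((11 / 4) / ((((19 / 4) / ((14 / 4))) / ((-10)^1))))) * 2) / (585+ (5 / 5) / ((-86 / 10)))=2715708 / 4841375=0.56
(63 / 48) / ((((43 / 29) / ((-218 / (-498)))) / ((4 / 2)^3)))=3.10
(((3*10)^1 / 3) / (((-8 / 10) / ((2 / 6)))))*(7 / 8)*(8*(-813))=47425 / 2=23712.50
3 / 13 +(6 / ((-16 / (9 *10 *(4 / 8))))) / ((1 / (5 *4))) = -337.27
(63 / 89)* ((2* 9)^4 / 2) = 3306744 / 89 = 37154.43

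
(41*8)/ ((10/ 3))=492/ 5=98.40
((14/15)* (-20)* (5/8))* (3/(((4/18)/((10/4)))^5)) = -6458484375/1024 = -6307113.65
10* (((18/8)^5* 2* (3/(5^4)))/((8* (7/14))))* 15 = 531441/25600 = 20.76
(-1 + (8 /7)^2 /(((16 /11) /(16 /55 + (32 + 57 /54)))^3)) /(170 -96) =35977201589197 /169174656000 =212.66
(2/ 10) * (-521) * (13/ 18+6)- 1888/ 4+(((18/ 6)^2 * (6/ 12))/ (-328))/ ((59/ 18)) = -1021024841/ 870840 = -1172.46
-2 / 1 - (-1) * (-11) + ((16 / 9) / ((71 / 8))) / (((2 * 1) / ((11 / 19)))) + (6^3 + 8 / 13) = 32146379 / 157833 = 203.67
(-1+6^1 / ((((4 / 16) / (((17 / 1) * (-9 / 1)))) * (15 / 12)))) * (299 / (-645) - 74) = 705690097 / 3225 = 218818.63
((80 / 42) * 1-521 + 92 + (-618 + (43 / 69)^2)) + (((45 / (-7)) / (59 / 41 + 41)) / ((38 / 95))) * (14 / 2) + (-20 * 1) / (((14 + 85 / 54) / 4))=-235994580853 / 224224056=-1052.49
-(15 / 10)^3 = -27 / 8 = -3.38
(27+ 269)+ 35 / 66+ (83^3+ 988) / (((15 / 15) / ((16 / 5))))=120989651 / 66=1833176.53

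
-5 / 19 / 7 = -5 / 133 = -0.04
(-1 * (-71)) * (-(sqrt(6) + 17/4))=-1207/4 - 71 * sqrt(6)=-475.66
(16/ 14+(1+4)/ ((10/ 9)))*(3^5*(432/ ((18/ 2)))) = 460728/ 7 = 65818.29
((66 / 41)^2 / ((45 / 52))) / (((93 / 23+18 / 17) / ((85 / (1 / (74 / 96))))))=386862047 / 10060785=38.45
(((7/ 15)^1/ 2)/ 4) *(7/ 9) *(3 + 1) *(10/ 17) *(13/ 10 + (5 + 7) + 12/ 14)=6937/ 4590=1.51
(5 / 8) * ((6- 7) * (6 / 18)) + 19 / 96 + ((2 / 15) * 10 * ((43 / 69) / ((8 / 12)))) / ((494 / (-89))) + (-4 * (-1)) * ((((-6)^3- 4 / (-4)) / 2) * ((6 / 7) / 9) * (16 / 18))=-1258802095 / 34358688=-36.64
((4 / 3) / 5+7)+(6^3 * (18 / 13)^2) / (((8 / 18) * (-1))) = -2343539 / 2535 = -924.47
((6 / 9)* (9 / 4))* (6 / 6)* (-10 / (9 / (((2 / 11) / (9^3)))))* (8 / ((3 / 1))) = -80 / 72171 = -0.00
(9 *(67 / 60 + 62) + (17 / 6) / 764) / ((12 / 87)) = 377573939 / 91680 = 4118.39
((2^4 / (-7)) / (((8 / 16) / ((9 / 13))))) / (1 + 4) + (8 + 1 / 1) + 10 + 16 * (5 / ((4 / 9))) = 90257 / 455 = 198.37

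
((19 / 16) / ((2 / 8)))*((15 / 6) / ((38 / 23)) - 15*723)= -51506.56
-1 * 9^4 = -6561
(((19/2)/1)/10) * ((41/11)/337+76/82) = 2708393/3039740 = 0.89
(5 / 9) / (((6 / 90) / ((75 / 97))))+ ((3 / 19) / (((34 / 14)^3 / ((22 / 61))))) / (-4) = 7116610807 / 1104668398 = 6.44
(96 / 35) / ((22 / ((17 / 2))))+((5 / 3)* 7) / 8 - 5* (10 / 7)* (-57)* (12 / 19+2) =9923267 / 9240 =1073.95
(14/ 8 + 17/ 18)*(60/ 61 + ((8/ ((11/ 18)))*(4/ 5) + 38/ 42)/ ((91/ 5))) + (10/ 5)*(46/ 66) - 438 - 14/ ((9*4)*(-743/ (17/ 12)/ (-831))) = -29694747107717/ 68596904376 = -432.89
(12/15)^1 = 4/5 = 0.80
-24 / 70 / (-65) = 12 / 2275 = 0.01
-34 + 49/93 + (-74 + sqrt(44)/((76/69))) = -9995/93 + 69*sqrt(11)/38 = -101.45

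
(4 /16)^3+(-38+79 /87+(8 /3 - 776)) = -4512361 /5568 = -810.41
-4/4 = -1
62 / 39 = 1.59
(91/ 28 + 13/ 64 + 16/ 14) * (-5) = -10295/ 448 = -22.98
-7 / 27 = -0.26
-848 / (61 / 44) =-37312 / 61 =-611.67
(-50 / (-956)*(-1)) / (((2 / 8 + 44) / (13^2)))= -8450 / 42303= -0.20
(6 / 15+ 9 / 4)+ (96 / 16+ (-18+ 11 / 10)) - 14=-89 / 4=-22.25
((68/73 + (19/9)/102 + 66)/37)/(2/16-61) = -17946940/603762633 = -0.03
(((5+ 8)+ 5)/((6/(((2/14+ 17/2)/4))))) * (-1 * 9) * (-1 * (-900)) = -735075/14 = -52505.36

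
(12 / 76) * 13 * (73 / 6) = 949 / 38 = 24.97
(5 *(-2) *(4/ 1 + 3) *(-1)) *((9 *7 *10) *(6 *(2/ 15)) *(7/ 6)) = 41160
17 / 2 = 8.50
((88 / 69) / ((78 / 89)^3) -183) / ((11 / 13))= -741266354 / 3463317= -214.03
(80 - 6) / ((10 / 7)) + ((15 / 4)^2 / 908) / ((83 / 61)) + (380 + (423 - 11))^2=627315.81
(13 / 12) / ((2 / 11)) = 143 / 24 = 5.96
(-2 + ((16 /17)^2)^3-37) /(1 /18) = -16642583550 /24137569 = -689.49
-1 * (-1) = 1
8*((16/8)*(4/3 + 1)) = 112/3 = 37.33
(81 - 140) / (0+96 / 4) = -59 / 24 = -2.46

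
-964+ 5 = -959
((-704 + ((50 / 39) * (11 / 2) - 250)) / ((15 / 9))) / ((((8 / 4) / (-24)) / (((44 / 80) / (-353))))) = -1218723 / 114725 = -10.62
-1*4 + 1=-3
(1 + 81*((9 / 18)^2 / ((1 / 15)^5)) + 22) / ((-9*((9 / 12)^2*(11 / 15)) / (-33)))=1230189340 / 9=136687704.44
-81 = -81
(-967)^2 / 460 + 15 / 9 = 2807567 / 1380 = 2034.47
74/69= 1.07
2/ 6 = 1/ 3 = 0.33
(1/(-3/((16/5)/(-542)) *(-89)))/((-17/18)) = 48/2050115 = 0.00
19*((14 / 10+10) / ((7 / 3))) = 3249 / 35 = 92.83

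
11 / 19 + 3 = 68 / 19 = 3.58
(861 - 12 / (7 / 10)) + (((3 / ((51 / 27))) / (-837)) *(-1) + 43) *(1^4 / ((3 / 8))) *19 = 11150445 / 3689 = 3022.62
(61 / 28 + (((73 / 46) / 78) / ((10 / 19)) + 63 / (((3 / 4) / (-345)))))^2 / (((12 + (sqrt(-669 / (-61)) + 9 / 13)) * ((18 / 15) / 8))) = 35542974819370239107711 / 75099021274368 - 52970156213666526241 * sqrt(40809) / 86652716855040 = 349792814.18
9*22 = 198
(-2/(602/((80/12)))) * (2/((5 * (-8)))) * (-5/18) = -5/16254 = -0.00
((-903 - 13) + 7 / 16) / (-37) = 14649 / 592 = 24.74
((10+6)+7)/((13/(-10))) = -230/13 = -17.69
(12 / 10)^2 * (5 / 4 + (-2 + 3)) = 81 / 25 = 3.24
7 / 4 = 1.75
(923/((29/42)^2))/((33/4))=2170896/9251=234.67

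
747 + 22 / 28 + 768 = 21221 / 14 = 1515.79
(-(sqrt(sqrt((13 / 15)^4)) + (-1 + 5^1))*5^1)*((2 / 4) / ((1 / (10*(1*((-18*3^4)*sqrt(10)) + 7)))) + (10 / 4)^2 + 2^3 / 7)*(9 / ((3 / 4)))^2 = -1039812 / 7 + 25544160*sqrt(10) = 80629181.94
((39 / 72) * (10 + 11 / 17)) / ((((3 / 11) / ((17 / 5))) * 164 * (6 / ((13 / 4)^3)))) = 56864951 / 22671360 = 2.51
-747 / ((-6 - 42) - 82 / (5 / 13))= 3735 / 1306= 2.86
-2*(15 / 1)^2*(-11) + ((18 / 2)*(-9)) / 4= 19719 / 4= 4929.75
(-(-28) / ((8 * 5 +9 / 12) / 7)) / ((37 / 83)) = 65072 / 6031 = 10.79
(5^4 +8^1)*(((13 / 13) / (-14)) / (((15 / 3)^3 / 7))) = -633 / 250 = -2.53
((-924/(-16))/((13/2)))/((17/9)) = 2079/442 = 4.70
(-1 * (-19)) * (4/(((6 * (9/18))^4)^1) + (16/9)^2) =4940/81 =60.99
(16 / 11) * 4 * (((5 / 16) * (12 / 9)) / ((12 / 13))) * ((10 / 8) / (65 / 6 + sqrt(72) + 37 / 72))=0.17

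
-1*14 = -14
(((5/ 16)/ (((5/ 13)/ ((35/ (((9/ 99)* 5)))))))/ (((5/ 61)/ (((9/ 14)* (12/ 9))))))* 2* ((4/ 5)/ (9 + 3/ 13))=113399/ 1000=113.40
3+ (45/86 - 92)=-7609/86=-88.48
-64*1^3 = -64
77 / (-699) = -77 / 699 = -0.11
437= 437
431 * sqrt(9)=1293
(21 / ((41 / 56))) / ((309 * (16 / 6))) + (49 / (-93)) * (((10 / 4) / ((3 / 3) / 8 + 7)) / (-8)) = 2593129 / 44772246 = 0.06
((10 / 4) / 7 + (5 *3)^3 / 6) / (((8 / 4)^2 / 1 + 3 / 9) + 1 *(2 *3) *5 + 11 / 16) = 189120 / 11767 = 16.07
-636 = -636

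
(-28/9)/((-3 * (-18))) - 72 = -17510/243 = -72.06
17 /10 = 1.70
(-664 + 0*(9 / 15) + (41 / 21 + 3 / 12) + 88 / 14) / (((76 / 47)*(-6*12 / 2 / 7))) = 2587961 / 32832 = 78.82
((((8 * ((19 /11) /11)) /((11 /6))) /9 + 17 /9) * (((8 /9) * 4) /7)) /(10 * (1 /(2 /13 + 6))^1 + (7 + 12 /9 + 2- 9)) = 6025984 /17860689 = 0.34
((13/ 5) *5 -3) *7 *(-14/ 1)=-980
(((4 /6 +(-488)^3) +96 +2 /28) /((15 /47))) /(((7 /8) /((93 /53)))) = -730238505.04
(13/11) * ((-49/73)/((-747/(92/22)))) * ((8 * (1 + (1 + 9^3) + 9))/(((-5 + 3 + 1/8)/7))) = -98.15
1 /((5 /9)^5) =59049 /3125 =18.90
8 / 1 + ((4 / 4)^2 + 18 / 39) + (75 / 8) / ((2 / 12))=3417 / 52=65.71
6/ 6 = 1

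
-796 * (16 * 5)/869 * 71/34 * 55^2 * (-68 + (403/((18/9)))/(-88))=43697464750/1343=32537203.83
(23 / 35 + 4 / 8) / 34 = 81 / 2380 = 0.03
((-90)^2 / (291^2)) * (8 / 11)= 7200 / 103499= 0.07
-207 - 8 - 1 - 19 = -235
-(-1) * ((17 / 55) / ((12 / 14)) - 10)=-3181 / 330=-9.64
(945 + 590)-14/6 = 4598/3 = 1532.67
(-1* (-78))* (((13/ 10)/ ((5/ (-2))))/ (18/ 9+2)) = -507/ 50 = -10.14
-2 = -2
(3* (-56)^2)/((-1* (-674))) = 13.96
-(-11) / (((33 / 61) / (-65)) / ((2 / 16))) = -3965 / 24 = -165.21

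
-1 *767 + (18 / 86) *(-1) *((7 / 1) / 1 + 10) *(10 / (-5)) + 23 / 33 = -1077286 / 1419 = -759.19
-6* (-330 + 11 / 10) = 9867 / 5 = 1973.40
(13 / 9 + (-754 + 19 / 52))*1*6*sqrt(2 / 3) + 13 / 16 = -3684.15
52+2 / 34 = 885 / 17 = 52.06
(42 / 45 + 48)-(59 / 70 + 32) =3379 / 210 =16.09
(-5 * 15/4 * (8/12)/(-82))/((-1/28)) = -175/41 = -4.27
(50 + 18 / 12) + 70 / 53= 5599 / 106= 52.82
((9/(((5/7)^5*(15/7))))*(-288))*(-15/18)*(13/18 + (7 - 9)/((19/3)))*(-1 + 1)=0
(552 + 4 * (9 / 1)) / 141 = 196 / 47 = 4.17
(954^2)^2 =828311133456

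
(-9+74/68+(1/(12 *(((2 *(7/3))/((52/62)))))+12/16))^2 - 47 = 221907893/54434884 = 4.08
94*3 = 282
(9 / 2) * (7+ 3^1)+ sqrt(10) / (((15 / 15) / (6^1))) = 6 * sqrt(10)+ 45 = 63.97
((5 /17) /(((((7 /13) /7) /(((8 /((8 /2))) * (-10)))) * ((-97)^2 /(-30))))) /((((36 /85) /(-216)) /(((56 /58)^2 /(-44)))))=229320000 /87042659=2.63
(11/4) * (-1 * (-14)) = 77/2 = 38.50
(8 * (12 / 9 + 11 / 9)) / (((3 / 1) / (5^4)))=115000 / 27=4259.26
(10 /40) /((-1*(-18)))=1 /72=0.01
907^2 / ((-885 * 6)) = -822649 / 5310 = -154.92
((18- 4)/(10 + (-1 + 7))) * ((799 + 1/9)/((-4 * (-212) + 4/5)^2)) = 157325/162103824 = 0.00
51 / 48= 17 / 16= 1.06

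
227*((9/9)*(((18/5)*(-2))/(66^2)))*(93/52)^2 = -1.20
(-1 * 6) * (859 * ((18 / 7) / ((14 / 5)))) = -231930 / 49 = -4733.27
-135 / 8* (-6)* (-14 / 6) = -945 / 4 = -236.25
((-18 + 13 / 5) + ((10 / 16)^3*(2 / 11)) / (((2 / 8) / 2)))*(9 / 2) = -238311 / 3520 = -67.70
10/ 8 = 5/ 4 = 1.25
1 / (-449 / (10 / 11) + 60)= -10 / 4339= -0.00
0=0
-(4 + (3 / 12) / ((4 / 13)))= -4.81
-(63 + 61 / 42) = -2707 / 42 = -64.45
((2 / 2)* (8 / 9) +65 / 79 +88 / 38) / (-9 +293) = 54407 / 3836556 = 0.01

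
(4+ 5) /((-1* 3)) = -3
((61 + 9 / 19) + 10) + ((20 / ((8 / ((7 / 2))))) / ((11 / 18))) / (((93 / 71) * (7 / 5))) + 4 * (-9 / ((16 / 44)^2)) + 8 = -4793641 / 25916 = -184.97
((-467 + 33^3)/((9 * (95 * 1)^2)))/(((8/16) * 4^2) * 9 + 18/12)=14188/2388015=0.01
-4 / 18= -2 / 9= -0.22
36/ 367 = 0.10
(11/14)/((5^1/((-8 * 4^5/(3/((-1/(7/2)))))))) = 90112/735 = 122.60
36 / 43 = 0.84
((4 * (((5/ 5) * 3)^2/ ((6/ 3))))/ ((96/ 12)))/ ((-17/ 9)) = -81/ 68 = -1.19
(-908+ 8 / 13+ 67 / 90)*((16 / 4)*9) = -2121538 / 65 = -32639.05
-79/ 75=-1.05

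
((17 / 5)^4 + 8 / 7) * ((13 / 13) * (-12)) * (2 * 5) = -14151528 / 875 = -16173.17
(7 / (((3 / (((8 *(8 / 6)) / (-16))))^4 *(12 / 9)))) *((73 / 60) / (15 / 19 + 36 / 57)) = 9709 / 885735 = 0.01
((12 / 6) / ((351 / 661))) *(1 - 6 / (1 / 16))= -125590 / 351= -357.81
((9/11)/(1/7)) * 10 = 630/11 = 57.27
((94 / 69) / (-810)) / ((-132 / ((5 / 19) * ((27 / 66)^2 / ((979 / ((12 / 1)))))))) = 47 / 6833188956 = 0.00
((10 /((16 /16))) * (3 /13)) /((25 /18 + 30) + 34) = 540 /15301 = 0.04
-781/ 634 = -1.23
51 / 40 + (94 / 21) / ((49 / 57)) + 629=8718813 / 13720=635.48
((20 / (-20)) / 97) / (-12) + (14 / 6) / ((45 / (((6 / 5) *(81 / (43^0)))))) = 146689 / 29100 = 5.04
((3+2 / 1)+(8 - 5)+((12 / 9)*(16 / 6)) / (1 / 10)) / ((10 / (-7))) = -1372 / 45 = -30.49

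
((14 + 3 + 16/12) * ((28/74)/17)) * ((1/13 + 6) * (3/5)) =12166/8177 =1.49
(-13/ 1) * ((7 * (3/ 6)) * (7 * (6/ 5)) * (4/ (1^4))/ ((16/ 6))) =-5733/ 10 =-573.30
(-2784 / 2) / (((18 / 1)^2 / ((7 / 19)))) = -812 / 513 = -1.58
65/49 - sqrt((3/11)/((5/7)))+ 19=996/49 - sqrt(1155)/55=19.71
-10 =-10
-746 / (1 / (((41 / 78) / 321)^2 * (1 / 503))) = -627013 / 157665713166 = -0.00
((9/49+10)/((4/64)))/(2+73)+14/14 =11659/3675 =3.17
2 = 2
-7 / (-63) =1 / 9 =0.11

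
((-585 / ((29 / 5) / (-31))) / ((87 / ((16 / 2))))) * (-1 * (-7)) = 1692600 / 841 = 2012.60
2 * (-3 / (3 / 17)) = -34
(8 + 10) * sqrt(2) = 18 * sqrt(2) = 25.46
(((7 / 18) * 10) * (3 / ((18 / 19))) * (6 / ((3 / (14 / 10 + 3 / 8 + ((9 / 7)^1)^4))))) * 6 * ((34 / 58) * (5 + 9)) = 139830253 / 25578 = 5466.82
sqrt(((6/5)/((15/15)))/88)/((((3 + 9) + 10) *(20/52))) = 13 *sqrt(165)/12100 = 0.01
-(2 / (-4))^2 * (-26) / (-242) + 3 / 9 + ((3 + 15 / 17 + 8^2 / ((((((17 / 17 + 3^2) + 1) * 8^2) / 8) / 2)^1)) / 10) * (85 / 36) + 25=28931 / 1089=26.57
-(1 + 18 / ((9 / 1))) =-3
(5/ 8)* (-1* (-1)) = 5/ 8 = 0.62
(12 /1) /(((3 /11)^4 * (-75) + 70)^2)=2572306572 /1037943252025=0.00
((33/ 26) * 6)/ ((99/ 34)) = 34/ 13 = 2.62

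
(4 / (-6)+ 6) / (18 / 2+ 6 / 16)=128 / 225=0.57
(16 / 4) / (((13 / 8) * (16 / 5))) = 10 / 13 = 0.77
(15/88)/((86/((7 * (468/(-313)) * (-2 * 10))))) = 61425/148049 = 0.41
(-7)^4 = 2401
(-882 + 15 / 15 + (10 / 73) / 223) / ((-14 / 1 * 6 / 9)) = 6146481 / 65116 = 94.39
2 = 2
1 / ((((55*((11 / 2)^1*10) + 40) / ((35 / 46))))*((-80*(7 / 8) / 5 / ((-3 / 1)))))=3 / 56396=0.00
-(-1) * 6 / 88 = 3 / 44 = 0.07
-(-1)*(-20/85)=-4/17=-0.24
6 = 6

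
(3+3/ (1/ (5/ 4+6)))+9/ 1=135/ 4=33.75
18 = 18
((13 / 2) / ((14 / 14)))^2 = 169 / 4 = 42.25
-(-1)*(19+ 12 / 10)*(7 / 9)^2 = 4949 / 405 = 12.22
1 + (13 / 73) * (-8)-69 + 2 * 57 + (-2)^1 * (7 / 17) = 54296 / 1241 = 43.75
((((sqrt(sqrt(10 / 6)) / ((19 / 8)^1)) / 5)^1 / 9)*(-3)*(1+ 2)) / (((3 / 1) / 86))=-688*3^(3 / 4)*5^(1 / 4) / 855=-2.74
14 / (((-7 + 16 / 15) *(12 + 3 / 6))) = -84 / 445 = -0.19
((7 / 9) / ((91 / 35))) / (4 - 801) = -35 / 93249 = -0.00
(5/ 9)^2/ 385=5/ 6237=0.00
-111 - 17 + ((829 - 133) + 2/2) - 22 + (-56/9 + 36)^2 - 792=51979/81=641.72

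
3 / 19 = 0.16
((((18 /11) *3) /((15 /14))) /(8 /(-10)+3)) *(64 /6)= 2688 /121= 22.21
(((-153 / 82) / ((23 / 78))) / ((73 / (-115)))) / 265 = 5967 / 158629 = 0.04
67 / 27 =2.48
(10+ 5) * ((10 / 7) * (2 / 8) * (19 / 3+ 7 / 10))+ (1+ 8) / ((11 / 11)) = 1307 / 28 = 46.68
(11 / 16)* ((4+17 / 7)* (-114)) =-28215 / 56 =-503.84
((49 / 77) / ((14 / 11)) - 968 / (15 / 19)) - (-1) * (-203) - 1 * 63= -44749 / 30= -1491.63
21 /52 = 0.40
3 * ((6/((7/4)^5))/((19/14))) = 36864/45619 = 0.81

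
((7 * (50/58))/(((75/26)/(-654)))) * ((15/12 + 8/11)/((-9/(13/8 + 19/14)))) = 236639/264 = 896.36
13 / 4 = 3.25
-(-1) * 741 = 741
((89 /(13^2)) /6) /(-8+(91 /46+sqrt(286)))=567019 /267922629+94162 * sqrt(286) /267922629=0.01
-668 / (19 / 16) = -10688 / 19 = -562.53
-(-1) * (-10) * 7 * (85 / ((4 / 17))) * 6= -151725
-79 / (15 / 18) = -474 / 5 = -94.80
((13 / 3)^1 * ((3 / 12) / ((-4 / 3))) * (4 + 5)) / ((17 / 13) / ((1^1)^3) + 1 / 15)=-5.32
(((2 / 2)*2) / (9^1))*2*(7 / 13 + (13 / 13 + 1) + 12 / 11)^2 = 119716 / 20449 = 5.85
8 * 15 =120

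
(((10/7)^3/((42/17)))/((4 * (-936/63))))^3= -9595703125/1225592634180096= -0.00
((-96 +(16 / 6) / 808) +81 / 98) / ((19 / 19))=-95.17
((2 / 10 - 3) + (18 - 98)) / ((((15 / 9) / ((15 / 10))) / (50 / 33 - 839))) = 62409.37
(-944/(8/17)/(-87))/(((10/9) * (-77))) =-3009/11165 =-0.27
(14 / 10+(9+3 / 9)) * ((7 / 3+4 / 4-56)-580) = -305578 / 45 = -6790.62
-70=-70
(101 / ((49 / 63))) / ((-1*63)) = -2.06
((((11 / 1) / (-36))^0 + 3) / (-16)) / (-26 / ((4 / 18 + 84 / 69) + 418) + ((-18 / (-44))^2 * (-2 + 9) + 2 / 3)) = -3939639 / 27989824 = -0.14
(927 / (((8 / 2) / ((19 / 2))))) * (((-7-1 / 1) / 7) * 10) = -176130 / 7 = -25161.43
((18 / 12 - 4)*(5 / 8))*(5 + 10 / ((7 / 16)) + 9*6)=-14325 / 112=-127.90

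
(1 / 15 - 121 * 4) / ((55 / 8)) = -58072 / 825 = -70.39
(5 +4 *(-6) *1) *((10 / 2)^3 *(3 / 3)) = -2375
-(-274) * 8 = 2192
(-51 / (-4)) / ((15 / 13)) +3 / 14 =1577 / 140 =11.26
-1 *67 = -67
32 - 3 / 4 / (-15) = 641 / 20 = 32.05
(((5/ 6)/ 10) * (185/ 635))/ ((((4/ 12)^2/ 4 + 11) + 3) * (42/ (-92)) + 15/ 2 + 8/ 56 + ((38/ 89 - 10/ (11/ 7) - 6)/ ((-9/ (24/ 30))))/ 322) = 24993870/ 1278782431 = 0.02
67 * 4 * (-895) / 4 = -59965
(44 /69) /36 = 0.02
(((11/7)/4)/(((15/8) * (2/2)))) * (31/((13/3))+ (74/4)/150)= 312191/204750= 1.52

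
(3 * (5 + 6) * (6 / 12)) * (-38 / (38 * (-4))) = 4.12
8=8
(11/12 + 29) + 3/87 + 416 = 445.95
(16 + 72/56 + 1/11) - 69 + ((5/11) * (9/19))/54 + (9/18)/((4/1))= -1808071/35112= -51.49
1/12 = 0.08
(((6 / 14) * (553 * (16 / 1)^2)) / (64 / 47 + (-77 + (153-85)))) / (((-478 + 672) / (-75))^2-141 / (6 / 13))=32080320000 / 1206815477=26.58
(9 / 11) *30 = 270 / 11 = 24.55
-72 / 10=-36 / 5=-7.20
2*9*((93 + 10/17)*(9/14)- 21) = 83889/119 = 704.95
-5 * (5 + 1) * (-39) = 1170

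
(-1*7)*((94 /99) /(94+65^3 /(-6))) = 1316 /9044013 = 0.00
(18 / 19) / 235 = 18 / 4465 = 0.00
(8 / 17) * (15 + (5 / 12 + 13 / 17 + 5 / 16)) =13459 / 1734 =7.76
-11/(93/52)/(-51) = 572/4743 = 0.12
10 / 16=5 / 8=0.62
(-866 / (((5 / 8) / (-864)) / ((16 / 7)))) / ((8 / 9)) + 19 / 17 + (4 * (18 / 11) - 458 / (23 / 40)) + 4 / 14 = 66184191033 / 21505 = 3077618.74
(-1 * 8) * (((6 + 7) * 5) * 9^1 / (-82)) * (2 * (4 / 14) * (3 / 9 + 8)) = 78000 / 287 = 271.78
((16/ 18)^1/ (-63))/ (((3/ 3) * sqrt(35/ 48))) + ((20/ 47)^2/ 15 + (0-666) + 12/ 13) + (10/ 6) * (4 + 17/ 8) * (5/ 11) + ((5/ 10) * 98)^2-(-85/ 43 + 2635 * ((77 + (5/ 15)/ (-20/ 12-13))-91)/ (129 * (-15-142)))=89092659980717/ 51181275288-32 * sqrt(105)/ 19845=1740.71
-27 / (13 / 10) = -270 / 13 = -20.77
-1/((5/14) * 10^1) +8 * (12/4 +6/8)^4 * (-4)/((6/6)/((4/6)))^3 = -46882/25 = -1875.28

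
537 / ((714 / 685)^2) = 83991275 / 169932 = 494.26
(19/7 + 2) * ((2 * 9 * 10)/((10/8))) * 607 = 2884464/7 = 412066.29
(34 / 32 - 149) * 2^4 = -2367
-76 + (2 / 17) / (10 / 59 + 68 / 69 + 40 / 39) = -74499353 / 980951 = -75.95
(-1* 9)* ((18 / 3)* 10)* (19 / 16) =-2565 / 4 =-641.25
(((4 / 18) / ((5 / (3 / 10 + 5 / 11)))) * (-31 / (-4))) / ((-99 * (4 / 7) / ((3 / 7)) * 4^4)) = -2573 / 334540800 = -0.00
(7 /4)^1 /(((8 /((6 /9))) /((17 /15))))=0.17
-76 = -76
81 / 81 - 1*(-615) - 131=485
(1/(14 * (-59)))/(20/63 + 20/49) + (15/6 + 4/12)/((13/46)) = 14761703/1472640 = 10.02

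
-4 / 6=-2 / 3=-0.67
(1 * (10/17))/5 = 0.12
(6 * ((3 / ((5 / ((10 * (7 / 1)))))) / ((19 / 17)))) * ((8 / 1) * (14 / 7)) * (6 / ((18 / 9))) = 205632 / 19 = 10822.74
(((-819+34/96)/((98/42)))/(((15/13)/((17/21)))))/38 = -1736839/268128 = -6.48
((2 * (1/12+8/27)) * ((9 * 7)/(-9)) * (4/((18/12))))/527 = -1148/42687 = -0.03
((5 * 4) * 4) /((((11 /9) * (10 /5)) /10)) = 3600 /11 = 327.27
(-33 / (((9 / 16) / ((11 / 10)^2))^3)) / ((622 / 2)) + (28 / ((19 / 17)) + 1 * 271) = 6618461803189 / 22435734375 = 295.00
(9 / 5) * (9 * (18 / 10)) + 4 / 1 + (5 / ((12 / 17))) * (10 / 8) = 50417 / 1200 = 42.01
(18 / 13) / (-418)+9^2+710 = 2149138 / 2717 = 791.00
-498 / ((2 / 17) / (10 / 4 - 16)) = 114291 / 2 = 57145.50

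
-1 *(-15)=15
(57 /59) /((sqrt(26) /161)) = 9177 *sqrt(26) /1534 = 30.50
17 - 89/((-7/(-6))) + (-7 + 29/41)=-18821/287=-65.58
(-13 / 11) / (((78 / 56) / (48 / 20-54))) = 43.78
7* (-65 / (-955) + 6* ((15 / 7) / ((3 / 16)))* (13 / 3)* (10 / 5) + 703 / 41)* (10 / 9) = 111735340 / 23493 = 4756.11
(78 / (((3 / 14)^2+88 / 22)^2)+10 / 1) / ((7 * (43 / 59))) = 42139334 / 14560273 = 2.89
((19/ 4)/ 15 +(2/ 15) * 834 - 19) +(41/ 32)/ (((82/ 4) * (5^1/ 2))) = 2221/ 24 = 92.54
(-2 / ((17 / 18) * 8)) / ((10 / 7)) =-63 / 340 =-0.19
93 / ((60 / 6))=93 / 10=9.30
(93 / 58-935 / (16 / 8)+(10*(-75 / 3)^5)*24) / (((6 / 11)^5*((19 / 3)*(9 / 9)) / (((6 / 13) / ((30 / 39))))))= -4598725100.92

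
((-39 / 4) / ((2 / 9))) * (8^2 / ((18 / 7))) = -1092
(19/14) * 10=95/7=13.57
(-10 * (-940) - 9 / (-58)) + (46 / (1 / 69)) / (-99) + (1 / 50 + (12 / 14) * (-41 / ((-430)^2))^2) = 1072768462900943551 / 114512739495000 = 9368.11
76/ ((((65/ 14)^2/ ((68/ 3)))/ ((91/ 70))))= 506464/ 4875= 103.89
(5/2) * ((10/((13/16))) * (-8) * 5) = -16000/13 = -1230.77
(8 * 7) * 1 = 56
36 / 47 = 0.77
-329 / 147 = -2.24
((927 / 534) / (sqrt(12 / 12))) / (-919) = -309 / 163582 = -0.00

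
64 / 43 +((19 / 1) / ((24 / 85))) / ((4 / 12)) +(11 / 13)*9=943497 / 4472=210.98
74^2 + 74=5550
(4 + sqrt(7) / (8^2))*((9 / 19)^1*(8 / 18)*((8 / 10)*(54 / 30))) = 9*sqrt(7) / 1900 + 576 / 475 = 1.23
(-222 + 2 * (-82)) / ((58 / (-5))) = 965 / 29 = 33.28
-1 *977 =-977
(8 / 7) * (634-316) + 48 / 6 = 2600 / 7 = 371.43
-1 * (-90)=90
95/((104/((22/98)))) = 1045/5096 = 0.21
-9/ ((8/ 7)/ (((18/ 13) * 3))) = -1701/ 52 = -32.71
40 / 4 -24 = -14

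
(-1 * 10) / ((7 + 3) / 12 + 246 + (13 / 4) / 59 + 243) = -7080 / 346841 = -0.02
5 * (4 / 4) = 5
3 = 3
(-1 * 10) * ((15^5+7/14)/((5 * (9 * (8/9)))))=-1518751/8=-189843.88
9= 9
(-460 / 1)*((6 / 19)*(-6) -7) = 77740 / 19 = 4091.58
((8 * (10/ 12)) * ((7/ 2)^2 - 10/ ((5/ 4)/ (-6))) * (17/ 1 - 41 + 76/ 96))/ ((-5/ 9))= 134237/ 8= 16779.62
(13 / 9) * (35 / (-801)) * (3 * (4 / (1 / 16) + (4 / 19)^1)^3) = -826210840000 / 16482177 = -50127.53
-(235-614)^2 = -143641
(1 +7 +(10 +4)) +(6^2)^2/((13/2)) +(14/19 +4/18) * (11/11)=494270/2223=222.34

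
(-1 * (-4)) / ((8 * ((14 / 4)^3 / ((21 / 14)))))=6 / 343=0.02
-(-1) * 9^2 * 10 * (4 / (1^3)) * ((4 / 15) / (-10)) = -432 / 5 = -86.40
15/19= 0.79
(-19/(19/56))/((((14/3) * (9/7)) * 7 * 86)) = -2/129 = -0.02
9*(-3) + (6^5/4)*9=17469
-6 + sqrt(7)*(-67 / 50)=-6 - 67*sqrt(7) / 50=-9.55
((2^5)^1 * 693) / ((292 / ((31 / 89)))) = 171864 / 6497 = 26.45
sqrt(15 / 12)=sqrt(5) / 2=1.12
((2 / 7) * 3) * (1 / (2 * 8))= 3 / 56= 0.05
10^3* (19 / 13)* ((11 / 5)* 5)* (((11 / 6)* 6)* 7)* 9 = 144837000 / 13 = 11141307.69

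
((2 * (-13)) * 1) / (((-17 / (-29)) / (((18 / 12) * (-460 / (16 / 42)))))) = 80334.26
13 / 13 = 1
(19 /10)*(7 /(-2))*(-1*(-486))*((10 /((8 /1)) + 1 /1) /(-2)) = 3635.89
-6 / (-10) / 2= 3 / 10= 0.30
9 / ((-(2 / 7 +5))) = -63 / 37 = -1.70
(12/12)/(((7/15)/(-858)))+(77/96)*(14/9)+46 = -5416963/3024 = -1791.32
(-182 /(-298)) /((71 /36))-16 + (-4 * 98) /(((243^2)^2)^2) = -2018026574217941501967356 /128615942891363249785779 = -15.69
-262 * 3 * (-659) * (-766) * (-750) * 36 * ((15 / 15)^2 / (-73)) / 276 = -892728189000 / 1679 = -531702316.26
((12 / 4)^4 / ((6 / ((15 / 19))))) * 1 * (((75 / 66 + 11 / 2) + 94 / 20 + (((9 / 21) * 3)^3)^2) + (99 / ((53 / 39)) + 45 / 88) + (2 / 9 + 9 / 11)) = 20057186143881 / 20851167568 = 961.92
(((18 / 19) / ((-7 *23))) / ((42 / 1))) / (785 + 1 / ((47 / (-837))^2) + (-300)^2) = -6627 / 4309251347842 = -0.00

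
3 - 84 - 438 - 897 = -1416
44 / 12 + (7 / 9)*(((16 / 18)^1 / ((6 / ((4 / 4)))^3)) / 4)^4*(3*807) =3272928292955 / 892616806656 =3.67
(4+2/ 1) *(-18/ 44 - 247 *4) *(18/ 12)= -195705/ 22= -8895.68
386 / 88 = 193 / 44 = 4.39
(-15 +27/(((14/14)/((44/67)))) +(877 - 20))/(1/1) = 57602/67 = 859.73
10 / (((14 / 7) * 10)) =1 / 2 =0.50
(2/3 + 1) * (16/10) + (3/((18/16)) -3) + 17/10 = 121/30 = 4.03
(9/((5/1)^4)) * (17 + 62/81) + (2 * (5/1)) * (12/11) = 690829/61875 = 11.16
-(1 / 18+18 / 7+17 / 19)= -8431 / 2394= -3.52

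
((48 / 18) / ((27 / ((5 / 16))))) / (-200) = -1 / 6480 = -0.00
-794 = -794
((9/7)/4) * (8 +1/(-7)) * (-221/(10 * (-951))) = 7293/124264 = 0.06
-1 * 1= -1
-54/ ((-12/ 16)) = 72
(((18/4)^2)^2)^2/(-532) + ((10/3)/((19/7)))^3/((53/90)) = -312.93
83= 83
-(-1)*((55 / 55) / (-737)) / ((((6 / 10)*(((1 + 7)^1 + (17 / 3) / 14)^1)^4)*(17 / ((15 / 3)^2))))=-129654000 / 194542830696049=-0.00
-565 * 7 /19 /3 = -69.39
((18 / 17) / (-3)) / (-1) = 6 / 17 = 0.35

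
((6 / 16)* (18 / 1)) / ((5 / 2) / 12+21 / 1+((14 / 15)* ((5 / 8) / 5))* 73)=270 / 1189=0.23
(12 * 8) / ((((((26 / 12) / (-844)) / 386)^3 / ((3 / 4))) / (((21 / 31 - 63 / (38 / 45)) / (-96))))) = -18762221144951297266176 / 99541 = -188487368470793916.74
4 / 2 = 2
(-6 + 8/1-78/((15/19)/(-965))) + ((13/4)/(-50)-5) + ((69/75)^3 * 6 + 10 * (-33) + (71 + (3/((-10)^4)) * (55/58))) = 1378726807481/14500000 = 95084.61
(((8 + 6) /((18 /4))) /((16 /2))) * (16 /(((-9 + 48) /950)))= 53200 /351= 151.57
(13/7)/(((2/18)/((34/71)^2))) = 135252/35287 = 3.83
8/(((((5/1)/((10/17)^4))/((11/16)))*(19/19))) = 11000/83521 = 0.13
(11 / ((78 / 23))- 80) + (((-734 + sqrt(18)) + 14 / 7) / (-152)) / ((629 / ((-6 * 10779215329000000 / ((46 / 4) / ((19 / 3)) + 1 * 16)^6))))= -73148298109418648062592457847 / 4723645097575777368918 + 3843418218756706224000000 * sqrt(2) / 60559552533022786781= -15395808.60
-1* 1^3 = -1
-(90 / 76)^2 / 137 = -2025 / 197828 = -0.01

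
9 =9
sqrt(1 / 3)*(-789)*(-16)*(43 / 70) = 4477.20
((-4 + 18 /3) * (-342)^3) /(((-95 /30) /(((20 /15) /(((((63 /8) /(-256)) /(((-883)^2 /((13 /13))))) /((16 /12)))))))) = -7968788245905408 /7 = -1138398320843629.71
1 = 1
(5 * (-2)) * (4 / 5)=-8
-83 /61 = -1.36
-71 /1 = -71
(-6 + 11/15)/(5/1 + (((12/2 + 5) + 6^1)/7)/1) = -553/780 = -0.71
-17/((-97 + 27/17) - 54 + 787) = -289/10839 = -0.03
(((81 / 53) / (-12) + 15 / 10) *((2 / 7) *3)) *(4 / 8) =873 / 1484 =0.59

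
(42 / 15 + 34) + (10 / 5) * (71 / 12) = 1459 / 30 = 48.63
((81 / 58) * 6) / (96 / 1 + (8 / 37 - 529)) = -8991 / 464377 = -0.02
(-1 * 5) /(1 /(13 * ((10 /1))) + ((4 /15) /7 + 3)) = -2730 /1663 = -1.64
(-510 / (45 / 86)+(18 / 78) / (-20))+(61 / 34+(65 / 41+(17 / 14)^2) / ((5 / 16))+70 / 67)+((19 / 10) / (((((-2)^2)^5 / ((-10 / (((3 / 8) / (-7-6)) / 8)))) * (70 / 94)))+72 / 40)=-6806204622803 / 7139343120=-953.34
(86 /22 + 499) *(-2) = -11064 /11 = -1005.82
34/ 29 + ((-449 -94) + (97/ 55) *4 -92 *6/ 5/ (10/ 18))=-5849607/ 7975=-733.49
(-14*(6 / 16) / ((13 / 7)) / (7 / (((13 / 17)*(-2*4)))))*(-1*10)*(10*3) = -12600 / 17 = -741.18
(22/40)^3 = 0.17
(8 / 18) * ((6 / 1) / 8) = 1 / 3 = 0.33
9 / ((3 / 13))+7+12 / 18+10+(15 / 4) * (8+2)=565 / 6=94.17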